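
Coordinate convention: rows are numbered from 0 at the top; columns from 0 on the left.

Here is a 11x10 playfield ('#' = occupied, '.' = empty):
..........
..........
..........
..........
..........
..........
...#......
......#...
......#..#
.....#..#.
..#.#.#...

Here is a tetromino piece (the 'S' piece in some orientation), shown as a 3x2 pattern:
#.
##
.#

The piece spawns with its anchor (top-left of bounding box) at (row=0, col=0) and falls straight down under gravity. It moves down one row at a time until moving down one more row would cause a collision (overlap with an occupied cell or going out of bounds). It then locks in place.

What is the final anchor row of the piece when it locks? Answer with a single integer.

Spawn at (row=0, col=0). Try each row:
  row 0: fits
  row 1: fits
  row 2: fits
  row 3: fits
  row 4: fits
  row 5: fits
  row 6: fits
  row 7: fits
  row 8: fits
  row 9: blocked -> lock at row 8

Answer: 8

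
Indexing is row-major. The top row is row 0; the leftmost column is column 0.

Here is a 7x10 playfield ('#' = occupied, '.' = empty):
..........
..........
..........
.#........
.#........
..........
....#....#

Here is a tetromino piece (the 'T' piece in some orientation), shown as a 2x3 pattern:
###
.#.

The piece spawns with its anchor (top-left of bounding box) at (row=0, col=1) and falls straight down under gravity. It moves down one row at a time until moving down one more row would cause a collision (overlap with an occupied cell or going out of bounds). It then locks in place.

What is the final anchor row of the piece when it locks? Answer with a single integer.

Answer: 2

Derivation:
Spawn at (row=0, col=1). Try each row:
  row 0: fits
  row 1: fits
  row 2: fits
  row 3: blocked -> lock at row 2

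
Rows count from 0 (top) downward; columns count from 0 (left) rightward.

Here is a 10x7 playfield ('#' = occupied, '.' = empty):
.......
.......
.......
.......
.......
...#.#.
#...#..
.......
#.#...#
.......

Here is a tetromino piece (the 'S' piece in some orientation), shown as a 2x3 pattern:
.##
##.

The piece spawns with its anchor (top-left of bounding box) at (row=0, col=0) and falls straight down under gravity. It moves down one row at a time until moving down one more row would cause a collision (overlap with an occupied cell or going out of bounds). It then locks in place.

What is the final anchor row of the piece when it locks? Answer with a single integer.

Answer: 4

Derivation:
Spawn at (row=0, col=0). Try each row:
  row 0: fits
  row 1: fits
  row 2: fits
  row 3: fits
  row 4: fits
  row 5: blocked -> lock at row 4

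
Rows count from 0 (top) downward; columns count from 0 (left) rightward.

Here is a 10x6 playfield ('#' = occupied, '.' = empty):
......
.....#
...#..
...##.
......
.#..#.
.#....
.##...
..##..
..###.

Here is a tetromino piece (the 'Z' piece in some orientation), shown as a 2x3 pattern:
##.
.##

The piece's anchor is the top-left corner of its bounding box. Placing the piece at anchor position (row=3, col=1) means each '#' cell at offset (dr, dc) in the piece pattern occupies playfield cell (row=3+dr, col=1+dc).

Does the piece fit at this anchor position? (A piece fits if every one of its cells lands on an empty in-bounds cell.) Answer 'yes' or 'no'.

Check each piece cell at anchor (3, 1):
  offset (0,0) -> (3,1): empty -> OK
  offset (0,1) -> (3,2): empty -> OK
  offset (1,1) -> (4,2): empty -> OK
  offset (1,2) -> (4,3): empty -> OK
All cells valid: yes

Answer: yes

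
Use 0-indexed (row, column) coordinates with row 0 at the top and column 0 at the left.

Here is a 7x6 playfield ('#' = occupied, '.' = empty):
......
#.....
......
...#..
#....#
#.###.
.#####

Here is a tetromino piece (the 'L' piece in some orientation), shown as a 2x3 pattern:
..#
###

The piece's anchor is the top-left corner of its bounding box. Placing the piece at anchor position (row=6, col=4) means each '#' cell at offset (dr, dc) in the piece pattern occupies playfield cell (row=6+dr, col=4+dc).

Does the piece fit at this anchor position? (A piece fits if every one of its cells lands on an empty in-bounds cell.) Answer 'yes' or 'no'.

Answer: no

Derivation:
Check each piece cell at anchor (6, 4):
  offset (0,2) -> (6,6): out of bounds -> FAIL
  offset (1,0) -> (7,4): out of bounds -> FAIL
  offset (1,1) -> (7,5): out of bounds -> FAIL
  offset (1,2) -> (7,6): out of bounds -> FAIL
All cells valid: no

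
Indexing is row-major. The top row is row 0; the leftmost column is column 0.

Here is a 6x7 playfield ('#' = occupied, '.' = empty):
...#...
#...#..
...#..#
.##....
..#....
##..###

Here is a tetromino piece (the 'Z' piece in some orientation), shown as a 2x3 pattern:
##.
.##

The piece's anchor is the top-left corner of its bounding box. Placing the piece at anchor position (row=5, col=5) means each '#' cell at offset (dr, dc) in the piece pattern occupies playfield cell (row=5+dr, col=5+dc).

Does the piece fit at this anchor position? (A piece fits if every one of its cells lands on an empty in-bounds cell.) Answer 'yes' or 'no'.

Check each piece cell at anchor (5, 5):
  offset (0,0) -> (5,5): occupied ('#') -> FAIL
  offset (0,1) -> (5,6): occupied ('#') -> FAIL
  offset (1,1) -> (6,6): out of bounds -> FAIL
  offset (1,2) -> (6,7): out of bounds -> FAIL
All cells valid: no

Answer: no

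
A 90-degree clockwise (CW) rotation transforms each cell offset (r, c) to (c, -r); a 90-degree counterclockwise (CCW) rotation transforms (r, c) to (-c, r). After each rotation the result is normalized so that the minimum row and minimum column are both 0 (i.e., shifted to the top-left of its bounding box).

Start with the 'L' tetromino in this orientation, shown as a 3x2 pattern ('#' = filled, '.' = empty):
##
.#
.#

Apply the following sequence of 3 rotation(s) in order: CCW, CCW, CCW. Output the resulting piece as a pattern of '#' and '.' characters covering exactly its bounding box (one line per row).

Start:
##
.#
.#
After rotation 1 (CCW):
###
#..
After rotation 2 (CCW):
#.
#.
##
After rotation 3 (CCW):
..#
###

Answer: ..#
###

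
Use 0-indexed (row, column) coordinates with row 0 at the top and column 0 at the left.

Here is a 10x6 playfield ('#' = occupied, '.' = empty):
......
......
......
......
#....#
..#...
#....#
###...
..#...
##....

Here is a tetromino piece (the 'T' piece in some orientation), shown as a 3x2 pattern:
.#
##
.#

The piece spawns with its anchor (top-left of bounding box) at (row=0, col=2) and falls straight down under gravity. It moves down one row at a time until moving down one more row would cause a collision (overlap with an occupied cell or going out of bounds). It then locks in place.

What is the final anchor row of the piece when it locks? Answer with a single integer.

Answer: 3

Derivation:
Spawn at (row=0, col=2). Try each row:
  row 0: fits
  row 1: fits
  row 2: fits
  row 3: fits
  row 4: blocked -> lock at row 3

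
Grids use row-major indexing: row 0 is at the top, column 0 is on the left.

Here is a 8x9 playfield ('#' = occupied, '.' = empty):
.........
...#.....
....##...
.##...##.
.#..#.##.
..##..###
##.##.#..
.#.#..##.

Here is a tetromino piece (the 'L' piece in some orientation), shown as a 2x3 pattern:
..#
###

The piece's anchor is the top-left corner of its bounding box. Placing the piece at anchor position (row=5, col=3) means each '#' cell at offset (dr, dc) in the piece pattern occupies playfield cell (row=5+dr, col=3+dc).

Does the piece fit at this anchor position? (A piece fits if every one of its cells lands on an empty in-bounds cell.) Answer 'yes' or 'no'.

Check each piece cell at anchor (5, 3):
  offset (0,2) -> (5,5): empty -> OK
  offset (1,0) -> (6,3): occupied ('#') -> FAIL
  offset (1,1) -> (6,4): occupied ('#') -> FAIL
  offset (1,2) -> (6,5): empty -> OK
All cells valid: no

Answer: no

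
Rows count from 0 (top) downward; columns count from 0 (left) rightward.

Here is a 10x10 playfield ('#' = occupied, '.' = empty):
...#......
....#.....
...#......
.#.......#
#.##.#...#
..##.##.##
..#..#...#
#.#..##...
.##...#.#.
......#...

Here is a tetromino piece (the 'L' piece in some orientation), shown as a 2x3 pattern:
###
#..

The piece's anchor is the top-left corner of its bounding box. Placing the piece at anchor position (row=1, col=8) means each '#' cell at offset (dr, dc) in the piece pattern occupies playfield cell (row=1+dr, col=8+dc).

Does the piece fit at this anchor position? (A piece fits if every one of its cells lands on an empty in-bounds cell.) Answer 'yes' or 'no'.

Answer: no

Derivation:
Check each piece cell at anchor (1, 8):
  offset (0,0) -> (1,8): empty -> OK
  offset (0,1) -> (1,9): empty -> OK
  offset (0,2) -> (1,10): out of bounds -> FAIL
  offset (1,0) -> (2,8): empty -> OK
All cells valid: no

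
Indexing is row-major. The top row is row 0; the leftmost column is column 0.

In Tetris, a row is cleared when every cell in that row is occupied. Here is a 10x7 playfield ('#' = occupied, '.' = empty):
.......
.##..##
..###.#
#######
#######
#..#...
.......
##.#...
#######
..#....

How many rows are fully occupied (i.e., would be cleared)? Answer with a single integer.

Answer: 3

Derivation:
Check each row:
  row 0: 7 empty cells -> not full
  row 1: 3 empty cells -> not full
  row 2: 3 empty cells -> not full
  row 3: 0 empty cells -> FULL (clear)
  row 4: 0 empty cells -> FULL (clear)
  row 5: 5 empty cells -> not full
  row 6: 7 empty cells -> not full
  row 7: 4 empty cells -> not full
  row 8: 0 empty cells -> FULL (clear)
  row 9: 6 empty cells -> not full
Total rows cleared: 3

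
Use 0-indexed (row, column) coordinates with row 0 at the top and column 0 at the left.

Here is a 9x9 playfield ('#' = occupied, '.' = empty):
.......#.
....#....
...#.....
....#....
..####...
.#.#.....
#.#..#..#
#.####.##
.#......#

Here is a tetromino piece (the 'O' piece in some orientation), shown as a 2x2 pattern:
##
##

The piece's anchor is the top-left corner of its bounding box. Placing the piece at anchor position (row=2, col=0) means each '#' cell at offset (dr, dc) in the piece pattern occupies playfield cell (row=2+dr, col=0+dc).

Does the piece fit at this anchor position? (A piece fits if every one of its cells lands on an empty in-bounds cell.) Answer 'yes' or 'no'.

Check each piece cell at anchor (2, 0):
  offset (0,0) -> (2,0): empty -> OK
  offset (0,1) -> (2,1): empty -> OK
  offset (1,0) -> (3,0): empty -> OK
  offset (1,1) -> (3,1): empty -> OK
All cells valid: yes

Answer: yes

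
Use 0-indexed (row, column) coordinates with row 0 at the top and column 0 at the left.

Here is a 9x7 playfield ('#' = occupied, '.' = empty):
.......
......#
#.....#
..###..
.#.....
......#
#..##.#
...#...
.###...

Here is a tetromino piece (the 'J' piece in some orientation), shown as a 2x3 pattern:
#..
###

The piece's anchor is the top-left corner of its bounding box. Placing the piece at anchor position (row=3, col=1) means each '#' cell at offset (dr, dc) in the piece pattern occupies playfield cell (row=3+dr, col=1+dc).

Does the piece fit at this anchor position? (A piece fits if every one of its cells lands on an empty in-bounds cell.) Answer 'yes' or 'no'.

Check each piece cell at anchor (3, 1):
  offset (0,0) -> (3,1): empty -> OK
  offset (1,0) -> (4,1): occupied ('#') -> FAIL
  offset (1,1) -> (4,2): empty -> OK
  offset (1,2) -> (4,3): empty -> OK
All cells valid: no

Answer: no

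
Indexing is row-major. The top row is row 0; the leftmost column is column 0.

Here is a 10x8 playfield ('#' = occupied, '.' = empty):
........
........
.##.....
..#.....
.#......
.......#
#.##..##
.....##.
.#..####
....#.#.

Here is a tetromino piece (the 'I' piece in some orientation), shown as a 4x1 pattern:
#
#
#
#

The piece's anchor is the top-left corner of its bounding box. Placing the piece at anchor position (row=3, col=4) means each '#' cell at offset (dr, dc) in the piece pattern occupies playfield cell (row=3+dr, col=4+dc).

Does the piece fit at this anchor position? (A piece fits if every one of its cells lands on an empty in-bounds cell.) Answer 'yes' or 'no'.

Check each piece cell at anchor (3, 4):
  offset (0,0) -> (3,4): empty -> OK
  offset (1,0) -> (4,4): empty -> OK
  offset (2,0) -> (5,4): empty -> OK
  offset (3,0) -> (6,4): empty -> OK
All cells valid: yes

Answer: yes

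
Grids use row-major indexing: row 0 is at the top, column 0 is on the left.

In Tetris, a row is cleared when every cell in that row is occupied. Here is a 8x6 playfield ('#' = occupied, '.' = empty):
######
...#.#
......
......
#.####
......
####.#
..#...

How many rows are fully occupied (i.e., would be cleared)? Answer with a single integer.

Check each row:
  row 0: 0 empty cells -> FULL (clear)
  row 1: 4 empty cells -> not full
  row 2: 6 empty cells -> not full
  row 3: 6 empty cells -> not full
  row 4: 1 empty cell -> not full
  row 5: 6 empty cells -> not full
  row 6: 1 empty cell -> not full
  row 7: 5 empty cells -> not full
Total rows cleared: 1

Answer: 1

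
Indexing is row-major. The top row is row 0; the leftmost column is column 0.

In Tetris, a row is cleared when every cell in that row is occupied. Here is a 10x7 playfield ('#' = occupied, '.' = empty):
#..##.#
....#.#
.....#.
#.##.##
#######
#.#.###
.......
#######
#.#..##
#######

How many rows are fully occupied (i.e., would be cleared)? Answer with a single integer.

Answer: 3

Derivation:
Check each row:
  row 0: 3 empty cells -> not full
  row 1: 5 empty cells -> not full
  row 2: 6 empty cells -> not full
  row 3: 2 empty cells -> not full
  row 4: 0 empty cells -> FULL (clear)
  row 5: 2 empty cells -> not full
  row 6: 7 empty cells -> not full
  row 7: 0 empty cells -> FULL (clear)
  row 8: 3 empty cells -> not full
  row 9: 0 empty cells -> FULL (clear)
Total rows cleared: 3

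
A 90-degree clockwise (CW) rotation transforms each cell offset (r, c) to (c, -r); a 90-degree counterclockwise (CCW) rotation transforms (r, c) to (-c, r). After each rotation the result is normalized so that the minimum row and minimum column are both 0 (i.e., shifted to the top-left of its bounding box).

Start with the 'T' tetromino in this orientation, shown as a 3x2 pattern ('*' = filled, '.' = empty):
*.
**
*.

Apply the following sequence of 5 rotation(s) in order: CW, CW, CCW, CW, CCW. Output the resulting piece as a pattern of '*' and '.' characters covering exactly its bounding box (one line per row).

Start:
*.
**
*.
After rotation 1 (CW):
***
.*.
After rotation 2 (CW):
.*
**
.*
After rotation 3 (CCW):
***
.*.
After rotation 4 (CW):
.*
**
.*
After rotation 5 (CCW):
***
.*.

Answer: ***
.*.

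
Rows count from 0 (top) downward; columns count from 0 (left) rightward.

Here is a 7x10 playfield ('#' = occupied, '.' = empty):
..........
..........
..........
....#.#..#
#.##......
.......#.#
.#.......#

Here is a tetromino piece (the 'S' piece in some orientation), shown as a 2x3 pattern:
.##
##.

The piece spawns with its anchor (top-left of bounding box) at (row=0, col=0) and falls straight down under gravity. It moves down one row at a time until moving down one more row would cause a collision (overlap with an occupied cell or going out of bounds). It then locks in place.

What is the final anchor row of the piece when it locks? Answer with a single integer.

Answer: 2

Derivation:
Spawn at (row=0, col=0). Try each row:
  row 0: fits
  row 1: fits
  row 2: fits
  row 3: blocked -> lock at row 2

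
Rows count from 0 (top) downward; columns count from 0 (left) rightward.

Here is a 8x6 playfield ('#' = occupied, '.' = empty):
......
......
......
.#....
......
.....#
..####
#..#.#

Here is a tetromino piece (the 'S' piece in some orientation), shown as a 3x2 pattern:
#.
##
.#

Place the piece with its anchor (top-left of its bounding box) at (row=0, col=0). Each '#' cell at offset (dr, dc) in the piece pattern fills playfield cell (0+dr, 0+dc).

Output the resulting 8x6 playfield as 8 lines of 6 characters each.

Answer: #.....
##....
.#....
.#....
......
.....#
..####
#..#.#

Derivation:
Fill (0+0,0+0) = (0,0)
Fill (0+1,0+0) = (1,0)
Fill (0+1,0+1) = (1,1)
Fill (0+2,0+1) = (2,1)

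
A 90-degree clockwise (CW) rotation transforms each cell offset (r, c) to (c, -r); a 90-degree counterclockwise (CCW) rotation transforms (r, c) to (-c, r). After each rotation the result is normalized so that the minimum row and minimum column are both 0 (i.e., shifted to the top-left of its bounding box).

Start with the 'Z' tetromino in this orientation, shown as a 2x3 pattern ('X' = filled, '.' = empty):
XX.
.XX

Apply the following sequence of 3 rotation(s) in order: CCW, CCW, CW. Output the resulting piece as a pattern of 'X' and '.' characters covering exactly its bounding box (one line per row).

Answer: .X
XX
X.

Derivation:
Start:
XX.
.XX
After rotation 1 (CCW):
.X
XX
X.
After rotation 2 (CCW):
XX.
.XX
After rotation 3 (CW):
.X
XX
X.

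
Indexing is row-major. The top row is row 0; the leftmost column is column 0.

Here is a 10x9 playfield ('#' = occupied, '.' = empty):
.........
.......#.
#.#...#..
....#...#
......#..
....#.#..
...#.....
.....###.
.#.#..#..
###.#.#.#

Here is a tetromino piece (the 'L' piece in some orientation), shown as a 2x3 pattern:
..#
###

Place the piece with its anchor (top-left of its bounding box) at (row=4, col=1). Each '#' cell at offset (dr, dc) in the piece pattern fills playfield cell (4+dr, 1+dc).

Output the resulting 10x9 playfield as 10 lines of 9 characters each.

Fill (4+0,1+2) = (4,3)
Fill (4+1,1+0) = (5,1)
Fill (4+1,1+1) = (5,2)
Fill (4+1,1+2) = (5,3)

Answer: .........
.......#.
#.#...#..
....#...#
...#..#..
.####.#..
...#.....
.....###.
.#.#..#..
###.#.#.#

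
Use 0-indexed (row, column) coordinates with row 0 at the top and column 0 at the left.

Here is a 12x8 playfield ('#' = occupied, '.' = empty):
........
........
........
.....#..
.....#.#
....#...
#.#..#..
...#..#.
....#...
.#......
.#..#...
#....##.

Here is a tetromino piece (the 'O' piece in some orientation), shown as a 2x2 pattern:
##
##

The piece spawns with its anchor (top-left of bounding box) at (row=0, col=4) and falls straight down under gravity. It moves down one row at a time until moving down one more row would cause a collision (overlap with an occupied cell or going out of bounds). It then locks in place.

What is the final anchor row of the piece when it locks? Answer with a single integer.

Spawn at (row=0, col=4). Try each row:
  row 0: fits
  row 1: fits
  row 2: blocked -> lock at row 1

Answer: 1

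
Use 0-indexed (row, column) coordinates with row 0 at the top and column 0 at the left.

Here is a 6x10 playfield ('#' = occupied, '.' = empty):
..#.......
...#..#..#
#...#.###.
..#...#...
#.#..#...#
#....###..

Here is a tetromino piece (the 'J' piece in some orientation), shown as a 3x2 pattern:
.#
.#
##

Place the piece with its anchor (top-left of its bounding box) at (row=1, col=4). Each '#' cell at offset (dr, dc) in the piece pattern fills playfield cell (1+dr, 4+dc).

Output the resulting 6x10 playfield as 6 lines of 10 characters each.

Answer: ..#.......
...#.##..#
#...#####.
..#.###...
#.#..#...#
#....###..

Derivation:
Fill (1+0,4+1) = (1,5)
Fill (1+1,4+1) = (2,5)
Fill (1+2,4+0) = (3,4)
Fill (1+2,4+1) = (3,5)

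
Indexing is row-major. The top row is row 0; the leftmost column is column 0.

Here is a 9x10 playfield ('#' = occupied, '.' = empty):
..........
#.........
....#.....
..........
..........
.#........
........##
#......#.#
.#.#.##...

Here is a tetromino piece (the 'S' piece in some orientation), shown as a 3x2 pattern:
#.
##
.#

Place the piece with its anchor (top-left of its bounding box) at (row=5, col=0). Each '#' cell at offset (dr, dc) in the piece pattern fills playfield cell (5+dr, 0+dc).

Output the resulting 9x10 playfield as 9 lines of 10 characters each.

Answer: ..........
#.........
....#.....
..........
..........
##........
##......##
##.....#.#
.#.#.##...

Derivation:
Fill (5+0,0+0) = (5,0)
Fill (5+1,0+0) = (6,0)
Fill (5+1,0+1) = (6,1)
Fill (5+2,0+1) = (7,1)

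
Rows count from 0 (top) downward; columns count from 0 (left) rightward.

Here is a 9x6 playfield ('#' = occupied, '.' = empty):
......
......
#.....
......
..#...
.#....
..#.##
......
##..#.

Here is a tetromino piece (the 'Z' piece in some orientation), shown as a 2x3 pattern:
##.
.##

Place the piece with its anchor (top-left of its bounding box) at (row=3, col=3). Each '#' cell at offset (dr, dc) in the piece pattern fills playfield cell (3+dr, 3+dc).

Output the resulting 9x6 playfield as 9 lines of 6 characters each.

Fill (3+0,3+0) = (3,3)
Fill (3+0,3+1) = (3,4)
Fill (3+1,3+1) = (4,4)
Fill (3+1,3+2) = (4,5)

Answer: ......
......
#.....
...##.
..#.##
.#....
..#.##
......
##..#.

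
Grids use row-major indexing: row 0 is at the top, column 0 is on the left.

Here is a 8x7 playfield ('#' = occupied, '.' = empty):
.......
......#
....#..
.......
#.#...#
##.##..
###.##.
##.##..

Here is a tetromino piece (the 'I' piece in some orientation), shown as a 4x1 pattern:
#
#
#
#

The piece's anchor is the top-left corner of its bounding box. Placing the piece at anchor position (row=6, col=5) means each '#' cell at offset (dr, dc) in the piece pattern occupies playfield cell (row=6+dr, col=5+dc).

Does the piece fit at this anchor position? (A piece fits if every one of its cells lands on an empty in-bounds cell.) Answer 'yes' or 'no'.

Answer: no

Derivation:
Check each piece cell at anchor (6, 5):
  offset (0,0) -> (6,5): occupied ('#') -> FAIL
  offset (1,0) -> (7,5): empty -> OK
  offset (2,0) -> (8,5): out of bounds -> FAIL
  offset (3,0) -> (9,5): out of bounds -> FAIL
All cells valid: no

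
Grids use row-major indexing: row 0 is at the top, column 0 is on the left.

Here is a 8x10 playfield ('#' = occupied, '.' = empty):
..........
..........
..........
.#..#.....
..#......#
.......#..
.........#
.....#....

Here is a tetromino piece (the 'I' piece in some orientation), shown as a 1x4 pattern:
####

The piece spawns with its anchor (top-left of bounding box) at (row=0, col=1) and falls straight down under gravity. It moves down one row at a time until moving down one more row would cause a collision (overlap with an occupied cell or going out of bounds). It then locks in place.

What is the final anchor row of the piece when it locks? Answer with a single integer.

Spawn at (row=0, col=1). Try each row:
  row 0: fits
  row 1: fits
  row 2: fits
  row 3: blocked -> lock at row 2

Answer: 2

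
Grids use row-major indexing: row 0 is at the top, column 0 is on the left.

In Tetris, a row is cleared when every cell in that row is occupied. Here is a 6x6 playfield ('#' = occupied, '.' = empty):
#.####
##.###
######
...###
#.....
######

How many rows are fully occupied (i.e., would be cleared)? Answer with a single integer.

Answer: 2

Derivation:
Check each row:
  row 0: 1 empty cell -> not full
  row 1: 1 empty cell -> not full
  row 2: 0 empty cells -> FULL (clear)
  row 3: 3 empty cells -> not full
  row 4: 5 empty cells -> not full
  row 5: 0 empty cells -> FULL (clear)
Total rows cleared: 2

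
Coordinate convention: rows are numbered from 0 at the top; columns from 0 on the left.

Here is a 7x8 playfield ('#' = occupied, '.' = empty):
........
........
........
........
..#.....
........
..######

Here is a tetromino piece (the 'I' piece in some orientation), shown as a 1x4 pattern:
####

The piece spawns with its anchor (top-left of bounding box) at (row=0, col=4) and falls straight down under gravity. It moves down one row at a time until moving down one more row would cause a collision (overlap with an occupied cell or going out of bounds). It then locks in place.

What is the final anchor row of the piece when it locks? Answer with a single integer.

Answer: 5

Derivation:
Spawn at (row=0, col=4). Try each row:
  row 0: fits
  row 1: fits
  row 2: fits
  row 3: fits
  row 4: fits
  row 5: fits
  row 6: blocked -> lock at row 5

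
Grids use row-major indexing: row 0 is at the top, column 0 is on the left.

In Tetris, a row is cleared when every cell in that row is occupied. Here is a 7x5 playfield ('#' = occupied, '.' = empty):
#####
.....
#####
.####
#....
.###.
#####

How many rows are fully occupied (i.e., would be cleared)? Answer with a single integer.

Check each row:
  row 0: 0 empty cells -> FULL (clear)
  row 1: 5 empty cells -> not full
  row 2: 0 empty cells -> FULL (clear)
  row 3: 1 empty cell -> not full
  row 4: 4 empty cells -> not full
  row 5: 2 empty cells -> not full
  row 6: 0 empty cells -> FULL (clear)
Total rows cleared: 3

Answer: 3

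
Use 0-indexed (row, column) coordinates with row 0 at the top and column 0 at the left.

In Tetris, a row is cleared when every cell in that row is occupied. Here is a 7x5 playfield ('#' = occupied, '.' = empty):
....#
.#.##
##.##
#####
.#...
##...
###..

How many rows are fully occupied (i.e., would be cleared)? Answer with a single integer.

Check each row:
  row 0: 4 empty cells -> not full
  row 1: 2 empty cells -> not full
  row 2: 1 empty cell -> not full
  row 3: 0 empty cells -> FULL (clear)
  row 4: 4 empty cells -> not full
  row 5: 3 empty cells -> not full
  row 6: 2 empty cells -> not full
Total rows cleared: 1

Answer: 1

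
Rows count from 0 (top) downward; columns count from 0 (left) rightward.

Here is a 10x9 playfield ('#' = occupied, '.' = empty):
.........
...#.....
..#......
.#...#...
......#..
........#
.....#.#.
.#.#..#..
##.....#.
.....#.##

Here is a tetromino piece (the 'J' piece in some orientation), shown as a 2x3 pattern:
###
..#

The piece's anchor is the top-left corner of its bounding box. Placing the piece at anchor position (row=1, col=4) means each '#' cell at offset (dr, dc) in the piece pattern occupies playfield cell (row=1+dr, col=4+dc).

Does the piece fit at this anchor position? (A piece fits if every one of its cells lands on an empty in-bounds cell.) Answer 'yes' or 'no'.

Check each piece cell at anchor (1, 4):
  offset (0,0) -> (1,4): empty -> OK
  offset (0,1) -> (1,5): empty -> OK
  offset (0,2) -> (1,6): empty -> OK
  offset (1,2) -> (2,6): empty -> OK
All cells valid: yes

Answer: yes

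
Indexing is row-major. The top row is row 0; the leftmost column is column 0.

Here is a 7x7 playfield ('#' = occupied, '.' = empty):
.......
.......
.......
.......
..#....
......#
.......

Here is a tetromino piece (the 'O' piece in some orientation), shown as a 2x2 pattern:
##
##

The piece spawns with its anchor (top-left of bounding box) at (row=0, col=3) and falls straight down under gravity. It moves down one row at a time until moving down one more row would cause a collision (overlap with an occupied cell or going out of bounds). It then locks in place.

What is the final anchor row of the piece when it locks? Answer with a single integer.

Answer: 5

Derivation:
Spawn at (row=0, col=3). Try each row:
  row 0: fits
  row 1: fits
  row 2: fits
  row 3: fits
  row 4: fits
  row 5: fits
  row 6: blocked -> lock at row 5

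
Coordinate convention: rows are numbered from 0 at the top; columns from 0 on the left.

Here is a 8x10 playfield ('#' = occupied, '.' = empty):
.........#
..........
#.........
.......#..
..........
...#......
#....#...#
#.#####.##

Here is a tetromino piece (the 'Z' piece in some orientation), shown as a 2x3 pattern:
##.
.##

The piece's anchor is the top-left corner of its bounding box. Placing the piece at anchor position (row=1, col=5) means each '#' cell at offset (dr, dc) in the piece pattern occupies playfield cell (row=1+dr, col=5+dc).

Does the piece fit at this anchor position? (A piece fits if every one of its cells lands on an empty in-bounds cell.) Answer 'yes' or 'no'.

Answer: yes

Derivation:
Check each piece cell at anchor (1, 5):
  offset (0,0) -> (1,5): empty -> OK
  offset (0,1) -> (1,6): empty -> OK
  offset (1,1) -> (2,6): empty -> OK
  offset (1,2) -> (2,7): empty -> OK
All cells valid: yes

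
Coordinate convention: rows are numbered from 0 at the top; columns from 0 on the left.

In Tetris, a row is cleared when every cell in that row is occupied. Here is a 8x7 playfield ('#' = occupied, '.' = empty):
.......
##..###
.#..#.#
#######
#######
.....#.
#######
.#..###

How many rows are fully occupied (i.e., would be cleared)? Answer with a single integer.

Answer: 3

Derivation:
Check each row:
  row 0: 7 empty cells -> not full
  row 1: 2 empty cells -> not full
  row 2: 4 empty cells -> not full
  row 3: 0 empty cells -> FULL (clear)
  row 4: 0 empty cells -> FULL (clear)
  row 5: 6 empty cells -> not full
  row 6: 0 empty cells -> FULL (clear)
  row 7: 3 empty cells -> not full
Total rows cleared: 3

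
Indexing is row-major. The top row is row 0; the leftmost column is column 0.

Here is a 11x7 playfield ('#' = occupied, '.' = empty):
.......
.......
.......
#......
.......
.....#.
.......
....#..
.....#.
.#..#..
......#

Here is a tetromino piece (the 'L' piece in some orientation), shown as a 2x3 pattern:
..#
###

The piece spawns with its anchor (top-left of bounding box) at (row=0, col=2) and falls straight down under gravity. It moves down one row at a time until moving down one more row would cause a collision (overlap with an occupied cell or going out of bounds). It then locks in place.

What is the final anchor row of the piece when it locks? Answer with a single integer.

Spawn at (row=0, col=2). Try each row:
  row 0: fits
  row 1: fits
  row 2: fits
  row 3: fits
  row 4: fits
  row 5: fits
  row 6: blocked -> lock at row 5

Answer: 5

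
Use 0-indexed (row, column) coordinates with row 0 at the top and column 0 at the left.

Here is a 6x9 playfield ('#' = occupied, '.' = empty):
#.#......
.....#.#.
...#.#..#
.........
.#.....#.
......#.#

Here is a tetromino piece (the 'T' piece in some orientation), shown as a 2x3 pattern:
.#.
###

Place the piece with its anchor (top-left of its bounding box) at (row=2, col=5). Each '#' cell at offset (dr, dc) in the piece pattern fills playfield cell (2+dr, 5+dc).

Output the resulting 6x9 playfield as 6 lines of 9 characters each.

Answer: #.#......
.....#.#.
...#.##.#
.....###.
.#.....#.
......#.#

Derivation:
Fill (2+0,5+1) = (2,6)
Fill (2+1,5+0) = (3,5)
Fill (2+1,5+1) = (3,6)
Fill (2+1,5+2) = (3,7)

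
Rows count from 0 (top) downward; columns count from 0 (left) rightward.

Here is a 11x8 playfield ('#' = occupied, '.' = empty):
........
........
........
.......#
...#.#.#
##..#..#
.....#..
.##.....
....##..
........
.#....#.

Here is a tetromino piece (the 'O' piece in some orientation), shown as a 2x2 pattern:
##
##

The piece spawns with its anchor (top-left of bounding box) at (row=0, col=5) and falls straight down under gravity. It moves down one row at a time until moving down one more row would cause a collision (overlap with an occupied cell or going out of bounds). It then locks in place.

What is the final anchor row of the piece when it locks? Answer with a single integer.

Answer: 2

Derivation:
Spawn at (row=0, col=5). Try each row:
  row 0: fits
  row 1: fits
  row 2: fits
  row 3: blocked -> lock at row 2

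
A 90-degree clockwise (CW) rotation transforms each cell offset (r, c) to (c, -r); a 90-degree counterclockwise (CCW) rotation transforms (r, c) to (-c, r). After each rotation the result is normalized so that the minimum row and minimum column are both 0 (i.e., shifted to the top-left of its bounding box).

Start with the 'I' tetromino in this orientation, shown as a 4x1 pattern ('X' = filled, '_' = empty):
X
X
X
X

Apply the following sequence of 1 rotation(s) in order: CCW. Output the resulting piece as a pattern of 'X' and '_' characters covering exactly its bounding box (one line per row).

Start:
X
X
X
X
After rotation 1 (CCW):
XXXX

Answer: XXXX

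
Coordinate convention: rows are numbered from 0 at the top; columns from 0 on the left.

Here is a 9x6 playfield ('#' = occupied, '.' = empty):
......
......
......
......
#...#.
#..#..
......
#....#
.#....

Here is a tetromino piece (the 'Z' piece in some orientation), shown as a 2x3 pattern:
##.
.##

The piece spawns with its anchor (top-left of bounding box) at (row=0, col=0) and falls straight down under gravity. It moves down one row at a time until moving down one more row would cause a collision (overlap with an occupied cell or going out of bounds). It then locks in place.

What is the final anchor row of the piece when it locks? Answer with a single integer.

Spawn at (row=0, col=0). Try each row:
  row 0: fits
  row 1: fits
  row 2: fits
  row 3: fits
  row 4: blocked -> lock at row 3

Answer: 3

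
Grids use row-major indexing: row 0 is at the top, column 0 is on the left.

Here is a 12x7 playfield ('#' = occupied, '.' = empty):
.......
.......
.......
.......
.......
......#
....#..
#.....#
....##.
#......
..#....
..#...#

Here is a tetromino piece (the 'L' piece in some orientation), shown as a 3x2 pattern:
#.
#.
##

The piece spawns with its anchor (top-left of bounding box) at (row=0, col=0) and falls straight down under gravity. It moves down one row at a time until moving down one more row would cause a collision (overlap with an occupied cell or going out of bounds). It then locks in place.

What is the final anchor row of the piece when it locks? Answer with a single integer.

Answer: 4

Derivation:
Spawn at (row=0, col=0). Try each row:
  row 0: fits
  row 1: fits
  row 2: fits
  row 3: fits
  row 4: fits
  row 5: blocked -> lock at row 4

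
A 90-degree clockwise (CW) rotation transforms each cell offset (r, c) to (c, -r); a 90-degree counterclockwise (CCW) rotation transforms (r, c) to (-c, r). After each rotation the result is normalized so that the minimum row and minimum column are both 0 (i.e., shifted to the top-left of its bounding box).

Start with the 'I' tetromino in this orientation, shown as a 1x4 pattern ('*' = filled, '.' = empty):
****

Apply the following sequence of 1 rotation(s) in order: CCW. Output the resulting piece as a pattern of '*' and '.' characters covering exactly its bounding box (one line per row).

Answer: *
*
*
*

Derivation:
Start:
****
After rotation 1 (CCW):
*
*
*
*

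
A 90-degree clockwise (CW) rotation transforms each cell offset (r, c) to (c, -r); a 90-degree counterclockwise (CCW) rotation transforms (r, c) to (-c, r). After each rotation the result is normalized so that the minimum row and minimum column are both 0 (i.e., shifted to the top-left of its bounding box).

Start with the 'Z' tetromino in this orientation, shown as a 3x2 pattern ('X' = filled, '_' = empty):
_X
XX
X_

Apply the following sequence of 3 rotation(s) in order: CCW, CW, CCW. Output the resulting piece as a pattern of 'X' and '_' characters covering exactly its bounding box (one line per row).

Answer: XX_
_XX

Derivation:
Start:
_X
XX
X_
After rotation 1 (CCW):
XX_
_XX
After rotation 2 (CW):
_X
XX
X_
After rotation 3 (CCW):
XX_
_XX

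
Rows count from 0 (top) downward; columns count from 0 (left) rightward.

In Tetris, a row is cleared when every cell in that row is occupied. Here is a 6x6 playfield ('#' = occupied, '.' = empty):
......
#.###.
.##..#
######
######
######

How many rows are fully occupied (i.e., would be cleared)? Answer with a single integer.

Answer: 3

Derivation:
Check each row:
  row 0: 6 empty cells -> not full
  row 1: 2 empty cells -> not full
  row 2: 3 empty cells -> not full
  row 3: 0 empty cells -> FULL (clear)
  row 4: 0 empty cells -> FULL (clear)
  row 5: 0 empty cells -> FULL (clear)
Total rows cleared: 3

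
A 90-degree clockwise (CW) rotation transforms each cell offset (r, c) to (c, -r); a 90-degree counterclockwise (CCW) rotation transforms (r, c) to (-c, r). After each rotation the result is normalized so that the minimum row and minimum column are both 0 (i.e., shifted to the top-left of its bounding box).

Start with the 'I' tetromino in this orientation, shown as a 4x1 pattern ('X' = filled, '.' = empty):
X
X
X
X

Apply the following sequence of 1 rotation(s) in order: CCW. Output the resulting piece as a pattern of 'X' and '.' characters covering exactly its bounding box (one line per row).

Start:
X
X
X
X
After rotation 1 (CCW):
XXXX

Answer: XXXX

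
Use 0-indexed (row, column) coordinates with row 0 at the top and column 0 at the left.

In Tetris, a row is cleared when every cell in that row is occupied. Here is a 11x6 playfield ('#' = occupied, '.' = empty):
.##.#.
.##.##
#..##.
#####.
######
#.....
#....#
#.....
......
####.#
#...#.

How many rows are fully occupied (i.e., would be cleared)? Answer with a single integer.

Answer: 1

Derivation:
Check each row:
  row 0: 3 empty cells -> not full
  row 1: 2 empty cells -> not full
  row 2: 3 empty cells -> not full
  row 3: 1 empty cell -> not full
  row 4: 0 empty cells -> FULL (clear)
  row 5: 5 empty cells -> not full
  row 6: 4 empty cells -> not full
  row 7: 5 empty cells -> not full
  row 8: 6 empty cells -> not full
  row 9: 1 empty cell -> not full
  row 10: 4 empty cells -> not full
Total rows cleared: 1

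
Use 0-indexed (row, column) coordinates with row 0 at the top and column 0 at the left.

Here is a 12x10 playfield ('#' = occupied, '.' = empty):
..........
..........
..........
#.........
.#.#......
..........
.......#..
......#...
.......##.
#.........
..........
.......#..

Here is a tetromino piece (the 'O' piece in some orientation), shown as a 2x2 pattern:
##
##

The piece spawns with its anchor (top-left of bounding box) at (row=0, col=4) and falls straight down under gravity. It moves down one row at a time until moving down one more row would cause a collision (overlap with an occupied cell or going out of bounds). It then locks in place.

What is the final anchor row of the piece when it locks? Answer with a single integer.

Spawn at (row=0, col=4). Try each row:
  row 0: fits
  row 1: fits
  row 2: fits
  row 3: fits
  row 4: fits
  row 5: fits
  row 6: fits
  row 7: fits
  row 8: fits
  row 9: fits
  row 10: fits
  row 11: blocked -> lock at row 10

Answer: 10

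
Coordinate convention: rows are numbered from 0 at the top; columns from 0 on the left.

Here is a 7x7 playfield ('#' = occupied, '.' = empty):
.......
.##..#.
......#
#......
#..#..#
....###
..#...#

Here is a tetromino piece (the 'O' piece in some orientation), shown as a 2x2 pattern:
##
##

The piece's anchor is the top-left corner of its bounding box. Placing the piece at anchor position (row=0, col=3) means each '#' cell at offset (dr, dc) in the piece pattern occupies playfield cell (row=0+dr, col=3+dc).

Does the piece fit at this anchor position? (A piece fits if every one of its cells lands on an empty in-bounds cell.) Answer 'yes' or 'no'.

Check each piece cell at anchor (0, 3):
  offset (0,0) -> (0,3): empty -> OK
  offset (0,1) -> (0,4): empty -> OK
  offset (1,0) -> (1,3): empty -> OK
  offset (1,1) -> (1,4): empty -> OK
All cells valid: yes

Answer: yes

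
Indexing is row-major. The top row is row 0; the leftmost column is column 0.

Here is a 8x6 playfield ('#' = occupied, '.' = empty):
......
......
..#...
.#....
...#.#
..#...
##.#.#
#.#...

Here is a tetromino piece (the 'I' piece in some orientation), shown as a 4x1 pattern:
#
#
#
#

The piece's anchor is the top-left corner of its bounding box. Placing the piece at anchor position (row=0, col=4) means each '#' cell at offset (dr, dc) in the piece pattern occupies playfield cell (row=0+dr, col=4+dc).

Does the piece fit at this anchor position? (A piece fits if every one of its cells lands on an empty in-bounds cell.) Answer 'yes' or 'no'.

Check each piece cell at anchor (0, 4):
  offset (0,0) -> (0,4): empty -> OK
  offset (1,0) -> (1,4): empty -> OK
  offset (2,0) -> (2,4): empty -> OK
  offset (3,0) -> (3,4): empty -> OK
All cells valid: yes

Answer: yes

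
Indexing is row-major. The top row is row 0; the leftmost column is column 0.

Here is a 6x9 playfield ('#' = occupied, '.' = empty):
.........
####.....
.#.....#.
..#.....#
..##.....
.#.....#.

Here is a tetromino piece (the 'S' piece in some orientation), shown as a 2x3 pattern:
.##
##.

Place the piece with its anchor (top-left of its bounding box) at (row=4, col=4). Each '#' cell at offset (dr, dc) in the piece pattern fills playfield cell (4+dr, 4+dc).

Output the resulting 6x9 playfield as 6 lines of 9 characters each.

Answer: .........
####.....
.#.....#.
..#.....#
..##.##..
.#..##.#.

Derivation:
Fill (4+0,4+1) = (4,5)
Fill (4+0,4+2) = (4,6)
Fill (4+1,4+0) = (5,4)
Fill (4+1,4+1) = (5,5)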